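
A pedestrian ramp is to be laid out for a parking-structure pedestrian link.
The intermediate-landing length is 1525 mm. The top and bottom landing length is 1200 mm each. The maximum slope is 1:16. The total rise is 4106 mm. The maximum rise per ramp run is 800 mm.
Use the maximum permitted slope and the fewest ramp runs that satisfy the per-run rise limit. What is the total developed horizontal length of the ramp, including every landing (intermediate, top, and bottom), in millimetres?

4106 / 800 = 5.13, so 6 ramp runs are needed. That means 5 intermediate landings.
Ramp run (horizontal) at 1:16: 4106 × 16 = 65696 mm.
Intermediate landings: 5 × 1525 = 7625 mm.
Top and bottom landings: 2 × 1200 = 2400 mm.
Total = 65696 + 7625 + 2400 = 75721 mm.

75721 mm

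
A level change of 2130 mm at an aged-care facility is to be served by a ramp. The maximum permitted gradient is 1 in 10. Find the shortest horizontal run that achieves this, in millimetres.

21300 mm

At 1:10 the run is 10 × 2130 = 21300 mm.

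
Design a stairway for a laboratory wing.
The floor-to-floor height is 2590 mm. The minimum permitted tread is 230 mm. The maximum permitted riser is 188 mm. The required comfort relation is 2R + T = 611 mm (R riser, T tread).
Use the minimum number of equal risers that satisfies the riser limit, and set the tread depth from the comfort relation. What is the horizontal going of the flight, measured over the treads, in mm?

2590 / 188 = 13.777 → round up to 14 risers.
Riser R = 2590 / 14 = 185 mm, within the 188 mm limit.
From 2R + T = 611: T = 611 − 370 = 241 mm.
14 risers give 13 treads; going = 13 × 241 = 3133 mm.

3133 mm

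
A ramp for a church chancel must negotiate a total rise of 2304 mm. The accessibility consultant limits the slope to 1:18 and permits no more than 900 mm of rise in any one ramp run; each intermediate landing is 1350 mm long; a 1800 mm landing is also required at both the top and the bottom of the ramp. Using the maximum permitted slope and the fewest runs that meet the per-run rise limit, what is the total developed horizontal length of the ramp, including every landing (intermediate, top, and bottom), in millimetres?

47772 mm

At most 900 each: 2304/900 = 2.56, giving 3 ramp runs. That means 2 intermediate landings.
Ramp run (horizontal) at 1:18: 2304 × 18 = 41472 mm.
Intermediate landings: 2 × 1350 = 2700 mm.
Top and bottom landings: 2 × 1800 = 3600 mm.
Total = 41472 + 2700 + 3600 = 47772 mm.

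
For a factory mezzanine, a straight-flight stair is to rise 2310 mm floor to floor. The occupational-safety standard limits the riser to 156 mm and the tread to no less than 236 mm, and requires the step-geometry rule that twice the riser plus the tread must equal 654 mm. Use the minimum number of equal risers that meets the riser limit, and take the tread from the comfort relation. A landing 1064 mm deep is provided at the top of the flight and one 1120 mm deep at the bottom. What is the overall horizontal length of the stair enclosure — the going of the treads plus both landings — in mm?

At most 156 each: 2310/156 = 14.81, giving 15 risers.
Riser R = 2310 / 15 = 154 mm, within the 156 mm limit.
From 2R + T = 654: T = 654 − 308 = 346 mm.
Going = (15 − 1) × 346 = 4844 mm.
Add landings: 4844 + 1064 + 1120 = 7028 mm.

7028 mm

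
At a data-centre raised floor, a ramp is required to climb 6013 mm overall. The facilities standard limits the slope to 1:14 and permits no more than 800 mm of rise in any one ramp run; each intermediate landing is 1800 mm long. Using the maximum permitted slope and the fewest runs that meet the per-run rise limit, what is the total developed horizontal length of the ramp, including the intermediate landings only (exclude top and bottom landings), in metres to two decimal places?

⌈6013/800⌉ = 8 ramp runs. That means 7 intermediate landings.
Ramp run (horizontal) at 1:14: 6013 × 14 = 84182 mm.
7 intermediate landings contribute 7 × 1800 = 12600 mm.
Total developed length = 84182 + 12600 = 96782 mm.
= 96.78 m.

96.78 m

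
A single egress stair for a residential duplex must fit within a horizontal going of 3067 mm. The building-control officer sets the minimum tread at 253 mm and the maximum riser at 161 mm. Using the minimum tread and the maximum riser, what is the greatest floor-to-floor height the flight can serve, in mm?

2093 mm

3067 / 253 = 12.12, so 12 treads fit.
Risers = treads + 1 = 13.
Maximum height = 13 × 161 = 2093 mm.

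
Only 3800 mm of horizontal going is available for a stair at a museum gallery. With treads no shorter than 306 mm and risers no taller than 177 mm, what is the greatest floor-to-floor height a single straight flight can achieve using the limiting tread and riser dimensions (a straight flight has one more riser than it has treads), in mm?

2301 mm

Treads that fit: ⌊3800 / 306⌋ = 12.
Risers = treads + 1 = 13.
Maximum height = 13 × 177 = 2301 mm.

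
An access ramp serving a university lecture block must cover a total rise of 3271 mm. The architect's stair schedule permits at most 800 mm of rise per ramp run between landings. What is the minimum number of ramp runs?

5 runs

⌈3271/800⌉ = 5 ramp runs.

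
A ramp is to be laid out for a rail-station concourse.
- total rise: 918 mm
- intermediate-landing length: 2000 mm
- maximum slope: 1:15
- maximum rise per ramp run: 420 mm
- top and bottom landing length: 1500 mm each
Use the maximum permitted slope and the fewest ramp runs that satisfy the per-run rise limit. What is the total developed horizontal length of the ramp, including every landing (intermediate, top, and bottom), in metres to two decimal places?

918 / 420 = 2.186 → round up to 3 ramp runs. That means 2 intermediate landings.
Horizontal run for 918 mm of rise at 1:15 is 918 × 15 = 13770 mm.
Intermediate landings: 2 × 2000 = 4000 mm.
Top and bottom landings: 2 × 1500 = 3000 mm.
Total = 13770 + 4000 + 3000 = 20770 mm.
= 20.77 m.

20.77 m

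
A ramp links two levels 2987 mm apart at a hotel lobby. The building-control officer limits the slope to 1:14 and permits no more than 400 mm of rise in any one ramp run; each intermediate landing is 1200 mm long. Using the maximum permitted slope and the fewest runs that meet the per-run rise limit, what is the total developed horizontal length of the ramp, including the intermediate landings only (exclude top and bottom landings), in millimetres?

At most 400 each: 2987/400 = 7.47, giving 8 ramp runs. That means 7 intermediate landings.
Horizontal run for 2987 mm of rise at 1:14 is 2987 × 14 = 41818 mm.
7 intermediate landings contribute 7 × 1200 = 8400 mm.
Developed length = 41818 + 8400 = 50218 mm.

50218 mm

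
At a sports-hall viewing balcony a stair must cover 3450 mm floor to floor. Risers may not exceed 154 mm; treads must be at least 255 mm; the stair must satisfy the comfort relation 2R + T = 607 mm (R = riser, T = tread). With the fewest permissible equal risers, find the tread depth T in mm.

307 mm

3450 / 154 = 22.403 → round up to 23 risers.
Each riser is 3450/23 = 150 mm (≤ 154 mm).
T = 607 − 2·150 = 307 mm, which satisfies the 255 mm minimum.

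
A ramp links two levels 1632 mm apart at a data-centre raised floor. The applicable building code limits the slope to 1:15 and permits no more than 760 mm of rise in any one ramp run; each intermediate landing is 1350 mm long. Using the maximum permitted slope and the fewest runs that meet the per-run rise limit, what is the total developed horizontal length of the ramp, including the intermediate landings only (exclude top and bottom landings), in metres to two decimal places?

27.18 m

At most 760 each: 1632/760 = 2.15, giving 3 ramp runs. That means 2 intermediate landings.
Horizontal run for 1632 mm of rise at 1:15 is 1632 × 15 = 24480 mm.
2 intermediate landings contribute 2 × 1350 = 2700 mm.
Developed length = 24480 + 2700 = 27180 mm.
= 27.18 m.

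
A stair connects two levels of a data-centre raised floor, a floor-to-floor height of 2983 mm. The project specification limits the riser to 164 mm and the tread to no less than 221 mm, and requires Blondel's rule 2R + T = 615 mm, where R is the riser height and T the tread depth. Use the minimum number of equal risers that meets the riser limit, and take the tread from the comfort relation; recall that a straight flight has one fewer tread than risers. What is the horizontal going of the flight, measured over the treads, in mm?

5418 mm

2983 / 164 = 18.189 → round up to 19 risers.
Riser R = 2983 / 19 = 157 mm, within the 164 mm limit.
Tread T = 615 − 2 × 157 = 301 mm (≥ 221 mm).
Going = (19 − 1) × 301 = 5418 mm.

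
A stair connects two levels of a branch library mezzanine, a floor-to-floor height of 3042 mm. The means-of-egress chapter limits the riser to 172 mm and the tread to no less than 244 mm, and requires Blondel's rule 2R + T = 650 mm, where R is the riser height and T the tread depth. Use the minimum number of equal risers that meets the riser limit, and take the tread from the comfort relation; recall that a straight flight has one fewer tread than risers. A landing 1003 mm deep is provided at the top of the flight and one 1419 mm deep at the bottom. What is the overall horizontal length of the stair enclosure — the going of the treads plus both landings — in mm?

3042 / 172 = 17.686 → round up to 18 risers.
Riser R = 3042 / 18 = 169 mm, within the 172 mm limit.
T = 650 − 2·169 = 312 mm, which satisfies the 244 mm minimum.
Treads = 18 − 1 = 17; going = 17 × 312 = 5304 mm.
Add landings: 5304 + 1003 + 1419 = 7726 mm.

7726 mm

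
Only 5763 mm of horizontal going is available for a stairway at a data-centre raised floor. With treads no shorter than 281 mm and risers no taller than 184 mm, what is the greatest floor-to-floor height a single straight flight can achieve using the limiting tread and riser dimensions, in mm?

Treads that fit: ⌊5763 / 281⌋ = 20.
Risers = treads + 1 = 21.
Maximum height = 21 × 184 = 3864 mm.

3864 mm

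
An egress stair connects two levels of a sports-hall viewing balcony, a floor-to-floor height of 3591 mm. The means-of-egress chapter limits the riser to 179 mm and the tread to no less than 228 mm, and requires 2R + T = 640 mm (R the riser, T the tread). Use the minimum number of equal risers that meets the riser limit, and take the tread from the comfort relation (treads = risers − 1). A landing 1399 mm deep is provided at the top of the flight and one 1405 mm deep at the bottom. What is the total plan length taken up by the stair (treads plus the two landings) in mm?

3591 / 179 = 20.061 → round up to 21 risers.
R = 3591 ÷ 21 = 171 mm.
Tread T = 640 − 2 × 171 = 298 mm (≥ 228 mm).
21 risers give 20 treads; going = 20 × 298 = 5960 mm.
Enclosure = 5960 + 1399 + 1405 = 8764 mm.

8764 mm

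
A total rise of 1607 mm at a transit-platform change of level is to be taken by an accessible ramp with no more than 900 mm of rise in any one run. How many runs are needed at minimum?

2 runs

1607 / 900 = 1.79, so 2 ramp runs are needed.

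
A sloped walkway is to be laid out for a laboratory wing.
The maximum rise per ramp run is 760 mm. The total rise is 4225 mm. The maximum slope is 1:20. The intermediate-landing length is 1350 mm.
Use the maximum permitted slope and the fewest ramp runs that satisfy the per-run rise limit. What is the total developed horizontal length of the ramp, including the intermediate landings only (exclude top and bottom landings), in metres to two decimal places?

4225 / 760 = 5.559 → round up to 6 ramp runs. That means 5 intermediate landings.
Horizontal run for 4225 mm of rise at 1:20 is 4225 × 20 = 84500 mm.
5 intermediate landings contribute 5 × 1350 = 6750 mm.
Total developed length = 84500 + 6750 = 91250 mm.
= 91.25 m.

91.25 m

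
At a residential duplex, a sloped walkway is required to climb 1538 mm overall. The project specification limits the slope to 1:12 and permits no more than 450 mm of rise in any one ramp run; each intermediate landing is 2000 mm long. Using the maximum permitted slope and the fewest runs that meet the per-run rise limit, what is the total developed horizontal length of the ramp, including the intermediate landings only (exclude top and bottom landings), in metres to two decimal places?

24.46 m

1538 / 450 = 3.418 → round up to 4 ramp runs. That means 3 intermediate landings.
Horizontal run for 1538 mm of rise at 1:12 is 1538 × 12 = 18456 mm.
Intermediate landings: 3 × 2000 = 6000 mm.
Developed length = 18456 + 6000 = 24456 mm.
= 24.46 m.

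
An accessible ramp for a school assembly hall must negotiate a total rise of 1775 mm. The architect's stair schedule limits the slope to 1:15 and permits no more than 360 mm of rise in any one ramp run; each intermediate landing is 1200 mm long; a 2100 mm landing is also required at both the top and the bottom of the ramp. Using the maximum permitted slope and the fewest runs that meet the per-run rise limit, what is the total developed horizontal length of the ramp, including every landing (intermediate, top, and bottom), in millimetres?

35625 mm

1775 / 360 = 4.93, so 5 ramp runs are needed. That means 4 intermediate landings.
Horizontal run for 1775 mm of rise at 1:15 is 1775 × 15 = 26625 mm.
4 intermediate landings contribute 4 × 1200 = 4800 mm.
Top and bottom landings: 2 × 2100 = 4200 mm.
Total = 26625 + 4800 + 4200 = 35625 mm.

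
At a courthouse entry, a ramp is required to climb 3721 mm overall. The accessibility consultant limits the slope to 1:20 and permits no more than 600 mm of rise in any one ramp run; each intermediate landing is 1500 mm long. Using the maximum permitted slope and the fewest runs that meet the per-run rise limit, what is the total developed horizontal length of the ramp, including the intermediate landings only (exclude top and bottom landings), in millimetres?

83420 mm

⌈3721/600⌉ = 7 ramp runs. That means 6 intermediate landings.
Horizontal run for 3721 mm of rise at 1:20 is 3721 × 20 = 74420 mm.
6 intermediate landings contribute 6 × 1500 = 9000 mm.
Developed length = 74420 + 9000 = 83420 mm.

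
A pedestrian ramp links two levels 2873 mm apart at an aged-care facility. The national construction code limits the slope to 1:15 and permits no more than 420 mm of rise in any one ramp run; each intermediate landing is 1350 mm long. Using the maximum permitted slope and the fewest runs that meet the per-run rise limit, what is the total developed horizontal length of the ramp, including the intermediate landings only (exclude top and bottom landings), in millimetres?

51195 mm

⌈2873/420⌉ = 7 ramp runs. That means 6 intermediate landings.
Horizontal run for 2873 mm of rise at 1:15 is 2873 × 15 = 43095 mm.
Intermediate landings: 6 × 1350 = 8100 mm.
Developed length = 43095 + 8100 = 51195 mm.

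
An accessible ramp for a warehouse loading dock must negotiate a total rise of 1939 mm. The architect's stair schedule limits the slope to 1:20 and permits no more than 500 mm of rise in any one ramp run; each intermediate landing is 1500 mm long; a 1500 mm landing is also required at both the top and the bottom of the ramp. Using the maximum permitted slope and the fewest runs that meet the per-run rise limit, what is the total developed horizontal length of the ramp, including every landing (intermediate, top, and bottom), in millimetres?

1939 / 500 = 3.878 → round up to 4 ramp runs. That means 3 intermediate landings.
Horizontal run for 1939 mm of rise at 1:20 is 1939 × 20 = 38780 mm.
3 intermediate landings contribute 3 × 1500 = 4500 mm.
Top and bottom landings: 2 × 1500 = 3000 mm.
Total = 38780 + 4500 + 3000 = 46280 mm.

46280 mm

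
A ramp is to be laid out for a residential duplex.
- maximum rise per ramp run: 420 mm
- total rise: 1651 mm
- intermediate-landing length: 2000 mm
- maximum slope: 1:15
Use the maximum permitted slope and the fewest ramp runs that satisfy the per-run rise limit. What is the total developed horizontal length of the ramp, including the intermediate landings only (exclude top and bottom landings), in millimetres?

30765 mm

1651 / 420 = 3.931 → round up to 4 ramp runs. That means 3 intermediate landings.
Horizontal run for 1651 mm of rise at 1:15 is 1651 × 15 = 24765 mm.
3 intermediate landings contribute 3 × 2000 = 6000 mm.
Total developed length = 24765 + 6000 = 30765 mm.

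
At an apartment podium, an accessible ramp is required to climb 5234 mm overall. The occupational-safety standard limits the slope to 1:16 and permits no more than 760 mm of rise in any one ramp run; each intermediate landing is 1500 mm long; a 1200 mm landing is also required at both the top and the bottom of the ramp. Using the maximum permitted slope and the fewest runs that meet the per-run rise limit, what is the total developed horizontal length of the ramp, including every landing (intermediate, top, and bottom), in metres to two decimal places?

95.14 m

5234 / 760 = 6.89, so 7 ramp runs are needed. That means 6 intermediate landings.
Horizontal run for 5234 mm of rise at 1:16 is 5234 × 16 = 83744 mm.
6 intermediate landings contribute 6 × 1500 = 9000 mm.
Top and bottom landings: 2 × 1200 = 2400 mm.
Total = 83744 + 9000 + 2400 = 95144 mm.
= 95.14 m.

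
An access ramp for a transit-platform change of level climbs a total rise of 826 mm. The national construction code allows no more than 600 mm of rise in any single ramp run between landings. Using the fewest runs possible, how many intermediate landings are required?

1 intermediate landings

826 / 600 = 1.38, so 2 ramp runs are needed.
2 runs are separated by 1 intermediate landings.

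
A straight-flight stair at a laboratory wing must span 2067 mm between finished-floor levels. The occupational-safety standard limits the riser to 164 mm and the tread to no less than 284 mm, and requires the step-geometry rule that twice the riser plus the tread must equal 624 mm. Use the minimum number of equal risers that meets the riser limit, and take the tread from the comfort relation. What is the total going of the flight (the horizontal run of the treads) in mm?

3672 mm

2067 / 164 = 12.60, so 13 risers are needed.
Each riser is 2067/13 = 159 mm (≤ 164 mm).
T = 624 − 2·159 = 306 mm, which satisfies the 284 mm minimum.
Treads = 13 − 1 = 12; going = 12 × 306 = 3672 mm.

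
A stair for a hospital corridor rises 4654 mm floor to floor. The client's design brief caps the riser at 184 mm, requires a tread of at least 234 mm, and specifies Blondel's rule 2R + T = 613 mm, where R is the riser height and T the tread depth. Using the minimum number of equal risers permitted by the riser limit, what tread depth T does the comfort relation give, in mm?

4654 / 184 = 25.29, so 26 risers are needed.
Each riser is 4654/26 = 179 mm (≤ 184 mm).
Tread T = 613 − 2 × 179 = 255 mm (≥ 234 mm).

255 mm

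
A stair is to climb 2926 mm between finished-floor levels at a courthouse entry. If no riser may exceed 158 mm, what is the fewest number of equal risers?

2926 / 158 = 18.519 → round up to 19 risers.

19 risers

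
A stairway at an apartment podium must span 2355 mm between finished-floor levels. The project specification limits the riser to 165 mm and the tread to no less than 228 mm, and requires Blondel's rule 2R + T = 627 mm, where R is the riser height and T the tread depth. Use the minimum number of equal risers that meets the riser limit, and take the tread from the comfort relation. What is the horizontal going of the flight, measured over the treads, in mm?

2355 / 165 = 14.273 → round up to 15 risers.
Each riser is 2355/15 = 157 mm (≤ 165 mm).
T = 627 − 2·157 = 313 mm, which satisfies the 228 mm minimum.
15 risers give 14 treads; going = 14 × 313 = 4382 mm.

4382 mm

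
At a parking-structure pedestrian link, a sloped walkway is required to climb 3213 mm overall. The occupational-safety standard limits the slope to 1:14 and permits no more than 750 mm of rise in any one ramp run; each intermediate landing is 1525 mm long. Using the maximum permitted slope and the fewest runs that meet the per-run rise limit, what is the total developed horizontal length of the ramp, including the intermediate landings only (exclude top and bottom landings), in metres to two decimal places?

51.08 m

⌈3213/750⌉ = 5 ramp runs. That means 4 intermediate landings.
Ramp run (horizontal) at 1:14: 3213 × 14 = 44982 mm.
4 intermediate landings contribute 4 × 1525 = 6100 mm.
Developed length = 44982 + 6100 = 51082 mm.
= 51.08 m.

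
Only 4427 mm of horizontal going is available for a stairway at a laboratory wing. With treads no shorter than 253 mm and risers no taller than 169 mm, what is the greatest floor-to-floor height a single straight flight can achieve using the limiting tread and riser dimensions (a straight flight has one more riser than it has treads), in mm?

4427 / 253 = 17.50, so 17 treads fit.
Risers = treads + 1 = 18.
Maximum height = 18 × 169 = 3042 mm.

3042 mm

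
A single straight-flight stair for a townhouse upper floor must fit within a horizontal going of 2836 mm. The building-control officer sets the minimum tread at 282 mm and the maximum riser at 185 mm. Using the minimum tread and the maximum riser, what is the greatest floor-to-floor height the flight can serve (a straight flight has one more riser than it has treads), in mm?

Treads that fit: ⌊2836 / 282⌋ = 10.
Risers = treads + 1 = 11.
Maximum height = 11 × 185 = 2035 mm.

2035 mm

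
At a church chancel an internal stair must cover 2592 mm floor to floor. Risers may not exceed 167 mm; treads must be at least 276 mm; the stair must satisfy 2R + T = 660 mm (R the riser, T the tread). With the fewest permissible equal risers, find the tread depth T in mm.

⌈2592/167⌉ = 16 risers.
Riser R = 2592 / 16 = 162 mm, within the 167 mm limit.
From 2R + T = 660: T = 660 − 324 = 336 mm.

336 mm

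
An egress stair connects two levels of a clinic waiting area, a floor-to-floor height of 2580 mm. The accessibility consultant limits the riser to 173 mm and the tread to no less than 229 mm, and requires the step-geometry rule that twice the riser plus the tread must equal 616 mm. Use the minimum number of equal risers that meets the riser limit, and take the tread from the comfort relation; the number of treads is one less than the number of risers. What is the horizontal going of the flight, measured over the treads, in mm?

3808 mm

⌈2580/173⌉ = 15 risers.
Riser R = 2580 / 15 = 172 mm, within the 173 mm limit.
T = 616 − 2·172 = 272 mm, which satisfies the 229 mm minimum.
Treads = 15 − 1 = 14; going = 14 × 272 = 3808 mm.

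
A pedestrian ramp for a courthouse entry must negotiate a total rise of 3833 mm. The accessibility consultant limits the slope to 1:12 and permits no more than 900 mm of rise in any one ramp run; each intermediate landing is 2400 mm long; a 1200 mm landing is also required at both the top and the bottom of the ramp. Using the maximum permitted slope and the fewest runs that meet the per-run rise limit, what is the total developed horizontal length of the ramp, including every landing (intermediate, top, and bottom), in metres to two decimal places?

58.00 m

3833 / 900 = 4.259 → round up to 5 ramp runs. That means 4 intermediate landings.
Ramp run (horizontal) at 1:12: 3833 × 12 = 45996 mm.
Intermediate landings: 4 × 2400 = 9600 mm.
Top and bottom landings: 2 × 1200 = 2400 mm.
Total = 45996 + 9600 + 2400 = 57996 mm.
= 58.00 m.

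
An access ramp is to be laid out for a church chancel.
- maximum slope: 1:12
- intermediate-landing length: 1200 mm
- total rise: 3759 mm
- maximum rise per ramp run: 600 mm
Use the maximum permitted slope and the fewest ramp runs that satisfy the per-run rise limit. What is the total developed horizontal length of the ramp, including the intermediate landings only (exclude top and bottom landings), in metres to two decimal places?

52.31 m

At most 600 each: 3759/600 = 6.26, giving 7 ramp runs. That means 6 intermediate landings.
Ramp run (horizontal) at 1:12: 3759 × 12 = 45108 mm.
6 intermediate landings contribute 6 × 1200 = 7200 mm.
Total developed length = 45108 + 7200 = 52308 mm.
= 52.31 m.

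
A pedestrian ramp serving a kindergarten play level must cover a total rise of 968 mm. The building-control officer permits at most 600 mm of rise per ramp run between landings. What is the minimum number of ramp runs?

2 runs

⌈968/600⌉ = 2 ramp runs.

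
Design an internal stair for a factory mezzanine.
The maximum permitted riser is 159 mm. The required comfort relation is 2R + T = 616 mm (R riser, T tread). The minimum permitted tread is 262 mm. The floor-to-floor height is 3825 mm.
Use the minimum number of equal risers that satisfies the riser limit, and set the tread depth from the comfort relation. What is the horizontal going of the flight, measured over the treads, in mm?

7440 mm

3825 / 159 = 24.057 → round up to 25 risers.
Riser R = 3825 / 25 = 153 mm, within the 159 mm limit.
Tread T = 616 − 2 × 153 = 310 mm (≥ 262 mm).
25 risers give 24 treads; going = 24 × 310 = 7440 mm.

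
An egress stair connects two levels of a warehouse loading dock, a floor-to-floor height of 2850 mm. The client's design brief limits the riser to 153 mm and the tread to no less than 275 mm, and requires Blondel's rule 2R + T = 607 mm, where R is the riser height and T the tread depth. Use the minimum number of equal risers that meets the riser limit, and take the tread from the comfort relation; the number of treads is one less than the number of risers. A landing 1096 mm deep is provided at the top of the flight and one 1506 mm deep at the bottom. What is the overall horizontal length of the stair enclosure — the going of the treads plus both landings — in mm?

8128 mm

At most 153 each: 2850/153 = 18.63, giving 19 risers.
Riser R = 2850 / 19 = 150 mm, within the 153 mm limit.
T = 607 − 2·150 = 307 mm, which satisfies the 275 mm minimum.
Going = (19 − 1) × 307 = 5526 mm.
Enclosure = 5526 + 1096 + 1506 = 8128 mm.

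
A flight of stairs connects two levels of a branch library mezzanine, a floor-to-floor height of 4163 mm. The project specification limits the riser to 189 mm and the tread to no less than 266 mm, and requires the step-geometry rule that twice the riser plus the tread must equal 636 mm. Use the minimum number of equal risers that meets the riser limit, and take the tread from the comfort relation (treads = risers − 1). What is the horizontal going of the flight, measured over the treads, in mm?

4163 / 189 = 22.026 → round up to 23 risers.
R = 4163 ÷ 23 = 181 mm.
From 2R + T = 636: T = 636 − 362 = 274 mm.
Treads = 23 − 1 = 22; going = 22 × 274 = 6028 mm.

6028 mm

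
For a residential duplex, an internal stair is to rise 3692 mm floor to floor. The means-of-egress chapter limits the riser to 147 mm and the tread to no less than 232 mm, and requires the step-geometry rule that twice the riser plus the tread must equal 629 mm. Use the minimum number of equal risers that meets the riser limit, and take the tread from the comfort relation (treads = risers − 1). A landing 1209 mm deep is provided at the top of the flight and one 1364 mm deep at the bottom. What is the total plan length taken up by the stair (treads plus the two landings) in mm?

⌈3692/147⌉ = 26 risers.
R = 3692 ÷ 26 = 142 mm.
From 2R + T = 629: T = 629 − 284 = 345 mm.
26 risers give 25 treads; going = 25 × 345 = 8625 mm.
Enclosure = 8625 + 1209 + 1364 = 11198 mm.

11198 mm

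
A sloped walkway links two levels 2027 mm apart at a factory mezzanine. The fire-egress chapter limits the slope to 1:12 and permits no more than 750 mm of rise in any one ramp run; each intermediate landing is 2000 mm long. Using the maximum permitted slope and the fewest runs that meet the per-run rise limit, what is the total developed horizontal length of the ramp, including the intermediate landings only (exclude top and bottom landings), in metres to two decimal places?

At most 750 each: 2027/750 = 2.70, giving 3 ramp runs. That means 2 intermediate landings.
Ramp run (horizontal) at 1:12: 2027 × 12 = 24324 mm.
2 intermediate landings contribute 2 × 2000 = 4000 mm.
Developed length = 24324 + 4000 = 28324 mm.
= 28.32 m.

28.32 m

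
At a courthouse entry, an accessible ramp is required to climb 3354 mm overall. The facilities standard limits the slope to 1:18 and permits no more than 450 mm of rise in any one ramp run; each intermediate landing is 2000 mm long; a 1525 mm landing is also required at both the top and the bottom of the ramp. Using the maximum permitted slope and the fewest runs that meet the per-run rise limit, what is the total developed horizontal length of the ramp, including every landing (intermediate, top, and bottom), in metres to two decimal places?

77.42 m

⌈3354/450⌉ = 8 ramp runs. That means 7 intermediate landings.
Ramp run (horizontal) at 1:18: 3354 × 18 = 60372 mm.
Intermediate landings: 7 × 2000 = 14000 mm.
Top and bottom landings: 2 × 1525 = 3050 mm.
Total = 60372 + 14000 + 3050 = 77422 mm.
= 77.42 m.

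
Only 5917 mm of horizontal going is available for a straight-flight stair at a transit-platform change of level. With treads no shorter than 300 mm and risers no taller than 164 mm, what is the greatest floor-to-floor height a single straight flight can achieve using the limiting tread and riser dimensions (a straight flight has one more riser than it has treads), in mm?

5917 / 300 = 19.72, so 19 treads fit.
Risers = treads + 1 = 20.
Maximum height = 20 × 164 = 3280 mm.

3280 mm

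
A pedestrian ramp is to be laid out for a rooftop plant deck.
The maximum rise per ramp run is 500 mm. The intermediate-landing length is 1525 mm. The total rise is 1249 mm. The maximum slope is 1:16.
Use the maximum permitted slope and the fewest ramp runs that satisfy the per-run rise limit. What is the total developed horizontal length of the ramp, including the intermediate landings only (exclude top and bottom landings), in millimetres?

23034 mm

1249 / 500 = 2.50, so 3 ramp runs are needed. That means 2 intermediate landings.
Horizontal run for 1249 mm of rise at 1:16 is 1249 × 16 = 19984 mm.
2 intermediate landings contribute 2 × 1525 = 3050 mm.
Developed length = 19984 + 3050 = 23034 mm.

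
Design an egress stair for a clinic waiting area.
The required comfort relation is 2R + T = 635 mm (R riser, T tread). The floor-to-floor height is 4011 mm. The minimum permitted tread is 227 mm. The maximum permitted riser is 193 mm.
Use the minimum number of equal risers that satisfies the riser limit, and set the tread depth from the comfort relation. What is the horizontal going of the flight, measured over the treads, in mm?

4011 / 193 = 20.78, so 21 risers are needed.
Riser R = 4011 / 21 = 191 mm, within the 193 mm limit.
Tread T = 635 − 2 × 191 = 253 mm (≥ 227 mm).
21 risers give 20 treads; going = 20 × 253 = 5060 mm.

5060 mm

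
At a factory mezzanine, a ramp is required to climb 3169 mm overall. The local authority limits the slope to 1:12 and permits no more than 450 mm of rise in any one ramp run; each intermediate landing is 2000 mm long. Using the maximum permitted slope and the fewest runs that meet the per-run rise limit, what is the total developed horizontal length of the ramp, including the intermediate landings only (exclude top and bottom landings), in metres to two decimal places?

52.03 m

3169 / 450 = 7.04, so 8 ramp runs are needed. That means 7 intermediate landings.
Ramp run (horizontal) at 1:12: 3169 × 12 = 38028 mm.
Intermediate landings: 7 × 2000 = 14000 mm.
Total developed length = 38028 + 14000 = 52028 mm.
= 52.03 m.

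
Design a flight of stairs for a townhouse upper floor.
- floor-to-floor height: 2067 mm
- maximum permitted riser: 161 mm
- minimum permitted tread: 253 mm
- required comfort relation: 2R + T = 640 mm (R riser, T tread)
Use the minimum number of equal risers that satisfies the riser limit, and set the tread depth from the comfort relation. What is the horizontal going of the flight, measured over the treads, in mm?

3864 mm

2067 / 161 = 12.84, so 13 risers are needed.
R = 2067 ÷ 13 = 159 mm.
Tread T = 640 − 2 × 159 = 322 mm (≥ 253 mm).
13 risers give 12 treads; going = 12 × 322 = 3864 mm.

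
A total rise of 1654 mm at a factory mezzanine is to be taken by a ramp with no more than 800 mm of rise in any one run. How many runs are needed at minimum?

1654 / 800 = 2.067 → round up to 3 ramp runs.

3 runs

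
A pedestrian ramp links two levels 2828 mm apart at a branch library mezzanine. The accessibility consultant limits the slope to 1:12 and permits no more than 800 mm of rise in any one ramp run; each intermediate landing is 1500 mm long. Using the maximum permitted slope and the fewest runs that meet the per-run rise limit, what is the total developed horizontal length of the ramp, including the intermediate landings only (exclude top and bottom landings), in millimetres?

38436 mm

2828 / 800 = 3.54, so 4 ramp runs are needed. That means 3 intermediate landings.
Ramp run (horizontal) at 1:12: 2828 × 12 = 33936 mm.
3 intermediate landings contribute 3 × 1500 = 4500 mm.
Total developed length = 33936 + 4500 = 38436 mm.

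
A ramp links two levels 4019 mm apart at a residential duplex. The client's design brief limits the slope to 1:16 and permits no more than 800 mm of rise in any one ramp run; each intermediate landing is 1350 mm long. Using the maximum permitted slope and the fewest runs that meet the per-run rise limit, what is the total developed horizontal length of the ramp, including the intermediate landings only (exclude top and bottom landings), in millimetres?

71054 mm

4019 / 800 = 5.024 → round up to 6 ramp runs. That means 5 intermediate landings.
Horizontal run for 4019 mm of rise at 1:16 is 4019 × 16 = 64304 mm.
5 intermediate landings contribute 5 × 1350 = 6750 mm.
Developed length = 64304 + 6750 = 71054 mm.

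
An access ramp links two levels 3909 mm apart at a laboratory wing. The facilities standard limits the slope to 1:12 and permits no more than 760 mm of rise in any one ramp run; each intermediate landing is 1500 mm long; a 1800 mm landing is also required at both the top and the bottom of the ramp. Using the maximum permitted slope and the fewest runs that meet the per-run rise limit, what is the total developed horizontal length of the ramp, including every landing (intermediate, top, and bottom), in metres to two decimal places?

58.01 m

⌈3909/760⌉ = 6 ramp runs. That means 5 intermediate landings.
Ramp run (horizontal) at 1:12: 3909 × 12 = 46908 mm.
5 intermediate landings contribute 5 × 1500 = 7500 mm.
Top and bottom landings: 2 × 1800 = 3600 mm.
Total = 46908 + 7500 + 3600 = 58008 mm.
= 58.01 m.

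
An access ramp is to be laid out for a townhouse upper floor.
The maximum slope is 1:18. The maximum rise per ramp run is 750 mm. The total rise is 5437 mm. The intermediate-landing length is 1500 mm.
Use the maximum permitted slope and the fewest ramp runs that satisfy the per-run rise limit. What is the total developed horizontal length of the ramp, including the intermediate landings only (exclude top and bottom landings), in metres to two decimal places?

108.37 m

5437 / 750 = 7.25, so 8 ramp runs are needed. That means 7 intermediate landings.
Ramp run (horizontal) at 1:18: 5437 × 18 = 97866 mm.
7 intermediate landings contribute 7 × 1500 = 10500 mm.
Total developed length = 97866 + 10500 = 108366 mm.
= 108.37 m.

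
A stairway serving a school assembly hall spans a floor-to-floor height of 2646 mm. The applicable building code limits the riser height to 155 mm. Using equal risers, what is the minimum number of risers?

18 risers

At most 155 each: 2646/155 = 17.07, giving 18 risers.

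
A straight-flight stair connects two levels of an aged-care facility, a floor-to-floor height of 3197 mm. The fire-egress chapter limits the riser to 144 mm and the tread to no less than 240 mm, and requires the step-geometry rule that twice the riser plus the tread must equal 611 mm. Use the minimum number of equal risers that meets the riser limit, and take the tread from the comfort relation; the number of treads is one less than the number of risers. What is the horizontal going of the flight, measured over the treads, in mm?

⌈3197/144⌉ = 23 risers.
Riser R = 3197 / 23 = 139 mm, within the 144 mm limit.
Tread T = 611 − 2 × 139 = 333 mm (≥ 240 mm).
Treads = 23 − 1 = 22; going = 22 × 333 = 7326 mm.

7326 mm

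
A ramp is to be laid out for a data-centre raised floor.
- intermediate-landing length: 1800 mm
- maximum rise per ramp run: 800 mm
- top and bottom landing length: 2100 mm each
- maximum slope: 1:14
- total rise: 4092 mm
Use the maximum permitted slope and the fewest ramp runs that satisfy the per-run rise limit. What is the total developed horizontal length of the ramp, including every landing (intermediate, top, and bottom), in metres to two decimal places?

70.49 m

⌈4092/800⌉ = 6 ramp runs. That means 5 intermediate landings.
Horizontal run for 4092 mm of rise at 1:14 is 4092 × 14 = 57288 mm.
5 intermediate landings contribute 5 × 1800 = 9000 mm.
Top and bottom landings: 2 × 2100 = 4200 mm.
Total = 57288 + 9000 + 4200 = 70488 mm.
= 70.49 m.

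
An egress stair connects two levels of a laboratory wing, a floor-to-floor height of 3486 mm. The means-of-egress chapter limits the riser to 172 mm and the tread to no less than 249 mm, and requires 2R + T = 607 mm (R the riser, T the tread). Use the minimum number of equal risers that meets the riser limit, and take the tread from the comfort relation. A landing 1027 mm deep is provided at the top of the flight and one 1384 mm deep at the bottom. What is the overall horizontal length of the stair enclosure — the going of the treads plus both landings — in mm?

7911 mm

3486 / 172 = 20.267 → round up to 21 risers.
Riser R = 3486 / 21 = 166 mm, within the 172 mm limit.
T = 607 − 2·166 = 275 mm, which satisfies the 249 mm minimum.
Treads = 21 − 1 = 20; going = 20 × 275 = 5500 mm.
Enclosure = 5500 + 1027 + 1384 = 7911 mm.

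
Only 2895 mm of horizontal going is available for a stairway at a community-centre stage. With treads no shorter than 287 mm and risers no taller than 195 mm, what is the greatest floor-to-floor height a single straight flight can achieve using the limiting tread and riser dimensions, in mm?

Treads that fit: ⌊2895 / 287⌋ = 10.
Risers = treads + 1 = 11.
Maximum height = 11 × 195 = 2145 mm.

2145 mm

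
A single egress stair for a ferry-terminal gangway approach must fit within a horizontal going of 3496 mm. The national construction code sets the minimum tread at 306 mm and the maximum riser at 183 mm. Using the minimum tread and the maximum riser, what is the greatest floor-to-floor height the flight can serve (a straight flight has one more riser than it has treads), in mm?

3496 / 306 = 11.42, so 11 treads fit.
Risers = treads + 1 = 12.
Maximum height = 12 × 183 = 2196 mm.

2196 mm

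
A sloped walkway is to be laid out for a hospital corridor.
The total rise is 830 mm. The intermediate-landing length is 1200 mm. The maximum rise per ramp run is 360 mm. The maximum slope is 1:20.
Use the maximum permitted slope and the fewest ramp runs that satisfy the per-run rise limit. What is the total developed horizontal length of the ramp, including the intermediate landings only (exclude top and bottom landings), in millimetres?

At most 360 each: 830/360 = 2.31, giving 3 ramp runs. That means 2 intermediate landings.
Horizontal run for 830 mm of rise at 1:20 is 830 × 20 = 16600 mm.
Intermediate landings: 2 × 1200 = 2400 mm.
Total developed length = 16600 + 2400 = 19000 mm.

19000 mm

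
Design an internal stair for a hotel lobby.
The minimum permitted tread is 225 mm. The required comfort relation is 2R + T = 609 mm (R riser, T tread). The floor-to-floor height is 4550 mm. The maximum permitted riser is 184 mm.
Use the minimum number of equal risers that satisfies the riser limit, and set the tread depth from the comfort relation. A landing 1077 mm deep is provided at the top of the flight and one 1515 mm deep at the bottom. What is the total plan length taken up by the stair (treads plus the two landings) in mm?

8472 mm

At most 184 each: 4550/184 = 24.73, giving 25 risers.
R = 4550 ÷ 25 = 182 mm.
Tread T = 609 − 2 × 182 = 245 mm (≥ 225 mm).
Going = (25 − 1) × 245 = 5880 mm.
Add landings: 5880 + 1077 + 1515 = 8472 mm.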